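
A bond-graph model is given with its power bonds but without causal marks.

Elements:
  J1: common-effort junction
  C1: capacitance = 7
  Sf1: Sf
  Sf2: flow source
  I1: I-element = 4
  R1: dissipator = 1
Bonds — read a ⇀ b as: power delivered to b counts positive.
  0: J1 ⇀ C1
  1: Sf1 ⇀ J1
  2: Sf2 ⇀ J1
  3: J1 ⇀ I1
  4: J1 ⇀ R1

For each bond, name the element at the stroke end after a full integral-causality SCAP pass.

bond 1 →Sf1  (Sf1 fixes flow; stroke at Sf1)
bond 2 →Sf2  (Sf2: flow source, stroke at near end)
bond 0 →J1  (prefer integral on C1)
bond 3 →I1  (J1 effort already set via bond 0)
bond 4 →R1  (J1: bond 0 brought effort, rest push out)

bond 0 stroke at J1
bond 1 stroke at Sf1
bond 2 stroke at Sf2
bond 3 stroke at I1
bond 4 stroke at R1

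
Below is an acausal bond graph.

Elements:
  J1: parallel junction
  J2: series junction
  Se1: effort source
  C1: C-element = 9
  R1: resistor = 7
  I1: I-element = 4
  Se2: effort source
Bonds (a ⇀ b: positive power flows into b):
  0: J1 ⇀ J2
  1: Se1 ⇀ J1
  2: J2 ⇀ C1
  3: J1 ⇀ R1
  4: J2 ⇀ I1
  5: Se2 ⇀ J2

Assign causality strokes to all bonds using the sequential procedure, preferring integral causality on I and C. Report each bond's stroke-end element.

β1 stroke→J1  (Se1: effort source, stroke at far end)
β5 stroke→J2  (Se2 fixes effort; stroke away)
β0 stroke→J2  (common-e at J1 fixed by 1)
β3 stroke→R1  (J1 effort already set via bond 1)
β2 stroke→J2  (C1 outputs effort q/C1)
β4 stroke→I1  (J2 needs exactly one f-in)

b0 |J2
b1 |J1
b2 |J2
b3 |R1
b4 |I1
b5 |J2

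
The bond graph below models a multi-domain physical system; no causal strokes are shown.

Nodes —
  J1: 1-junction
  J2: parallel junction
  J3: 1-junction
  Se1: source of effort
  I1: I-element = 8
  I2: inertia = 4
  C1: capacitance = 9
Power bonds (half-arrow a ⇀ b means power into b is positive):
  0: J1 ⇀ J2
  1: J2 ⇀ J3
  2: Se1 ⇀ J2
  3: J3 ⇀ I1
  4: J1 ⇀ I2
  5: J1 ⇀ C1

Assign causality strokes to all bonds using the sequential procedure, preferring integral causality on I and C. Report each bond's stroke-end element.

b0 |J1
b1 |J3
b2 |J2
b3 |I1
b4 |I2
b5 |J1

b2 →J2  (Se1 fixes effort; stroke away)
b0 →J1  (0-jn J2 has e-setter on 2)
b1 →J3  (0-jn J2 has e-setter on 2)
b3 →I1  (J3: last free bond brings flow in)
b4 →I2  (I2 integral (f out))
b5 →J1  (J1 flow already set via bond 4)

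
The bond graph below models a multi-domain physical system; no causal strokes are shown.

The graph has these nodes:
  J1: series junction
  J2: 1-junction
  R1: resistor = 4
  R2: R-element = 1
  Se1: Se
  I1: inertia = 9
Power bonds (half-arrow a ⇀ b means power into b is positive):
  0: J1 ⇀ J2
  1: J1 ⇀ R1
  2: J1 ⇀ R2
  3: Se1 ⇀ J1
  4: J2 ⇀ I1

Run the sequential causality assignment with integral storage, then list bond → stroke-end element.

#3 →J1  (Se1: effort source, stroke at far end)
#4 →I1  (prefer integral on I1)
#0 →J2  (J2: bond 4 brought flow, rest push out)
#1 →J1  (J1 flow already set via bond 0)
#2 →J1  (J1 flow already set via bond 0)

#0 stroke→J2
#1 stroke→J1
#2 stroke→J1
#3 stroke→J1
#4 stroke→I1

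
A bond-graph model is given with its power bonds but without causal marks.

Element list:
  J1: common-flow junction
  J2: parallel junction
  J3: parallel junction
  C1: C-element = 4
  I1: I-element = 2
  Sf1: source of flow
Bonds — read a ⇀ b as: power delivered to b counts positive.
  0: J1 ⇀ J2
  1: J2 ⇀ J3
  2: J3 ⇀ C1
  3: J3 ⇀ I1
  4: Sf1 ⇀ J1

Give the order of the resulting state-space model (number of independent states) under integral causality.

2  (C1, I1 all integral)

b4 →Sf1  (Sf1: flow source, stroke at near end)
b0 →J1  (J1: bond 4 brought flow, rest push out)
b1 →J2  (closing 0-jn rule on J2)
b2 →J3  (C1: C, integral causality)
b3 →I1  (common-e at J3 fixed by 2)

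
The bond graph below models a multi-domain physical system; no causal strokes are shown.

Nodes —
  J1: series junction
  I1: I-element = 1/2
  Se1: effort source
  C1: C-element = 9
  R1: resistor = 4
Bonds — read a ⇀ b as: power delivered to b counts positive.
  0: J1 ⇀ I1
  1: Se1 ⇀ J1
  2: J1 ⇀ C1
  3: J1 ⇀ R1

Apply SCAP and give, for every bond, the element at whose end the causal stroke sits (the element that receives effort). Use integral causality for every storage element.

b1 |J1  (Se1 (Se) sets effort on bond)
b0 |I1  (I1 integral (f out))
b2 |J1  (J1 flow already set via bond 0)
b3 |J1  (1-jn J1 has f-setter on 0)

b0 →I1
b1 →J1
b2 →J1
b3 →J1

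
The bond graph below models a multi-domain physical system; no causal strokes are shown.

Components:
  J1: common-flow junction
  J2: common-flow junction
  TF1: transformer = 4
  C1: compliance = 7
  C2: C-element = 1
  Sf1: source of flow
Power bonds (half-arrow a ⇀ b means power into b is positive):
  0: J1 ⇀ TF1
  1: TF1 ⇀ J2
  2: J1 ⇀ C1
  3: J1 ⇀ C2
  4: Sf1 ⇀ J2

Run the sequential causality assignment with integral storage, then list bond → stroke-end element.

β4 stroke at Sf1  (Sf1 (Sf) sets flow on bond)
β1 stroke at J2  (J2 flow already set via bond 4)
β0 stroke at TF1  (through TF1, causality passes straight; one stroke at TF1)
β2 stroke at J1  (common-f at J1 fixed by 0)
β3 stroke at J1  (1-jn J1 has f-setter on 0)

bond 0 |TF1
bond 1 |J2
bond 2 |J1
bond 3 |J1
bond 4 |Sf1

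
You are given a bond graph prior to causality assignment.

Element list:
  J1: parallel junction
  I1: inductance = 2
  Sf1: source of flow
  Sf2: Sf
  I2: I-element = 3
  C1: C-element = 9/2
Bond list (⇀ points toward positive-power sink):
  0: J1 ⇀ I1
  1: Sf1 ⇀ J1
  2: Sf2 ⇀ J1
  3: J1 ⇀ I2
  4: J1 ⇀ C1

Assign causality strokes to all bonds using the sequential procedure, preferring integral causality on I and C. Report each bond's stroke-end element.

#0 stroke→I1
#1 stroke→Sf1
#2 stroke→Sf2
#3 stroke→I2
#4 stroke→J1

#1 stroke→Sf1  (Sf1 fixes flow; stroke at Sf1)
#2 stroke→Sf2  (Sf2 fixes flow; stroke at Sf2)
#0 stroke→I1  (prefer integral on I1)
#3 stroke→I2  (I2 outputs flow p/I2)
#4 stroke→J1  (closing 0-jn rule on J1)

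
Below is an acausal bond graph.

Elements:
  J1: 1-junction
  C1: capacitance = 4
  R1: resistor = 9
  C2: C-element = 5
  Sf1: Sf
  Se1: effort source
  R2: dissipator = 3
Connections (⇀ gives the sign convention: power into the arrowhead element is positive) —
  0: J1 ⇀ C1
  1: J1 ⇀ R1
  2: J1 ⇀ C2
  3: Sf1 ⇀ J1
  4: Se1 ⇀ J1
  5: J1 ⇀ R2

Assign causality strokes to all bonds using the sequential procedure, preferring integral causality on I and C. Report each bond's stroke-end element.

#0 stroke at J1
#1 stroke at J1
#2 stroke at J1
#3 stroke at Sf1
#4 stroke at J1
#5 stroke at J1

b3 →Sf1  (source Sf1 imposes f)
b4 →J1  (Se1: effort source, stroke at far end)
b0 →J1  (J1 flow already set via bond 3)
b1 →J1  (J1: bond 3 brought flow, rest push out)
b2 →J1  (1-jn J1 has f-setter on 3)
b5 →J1  (J1 flow already set via bond 3)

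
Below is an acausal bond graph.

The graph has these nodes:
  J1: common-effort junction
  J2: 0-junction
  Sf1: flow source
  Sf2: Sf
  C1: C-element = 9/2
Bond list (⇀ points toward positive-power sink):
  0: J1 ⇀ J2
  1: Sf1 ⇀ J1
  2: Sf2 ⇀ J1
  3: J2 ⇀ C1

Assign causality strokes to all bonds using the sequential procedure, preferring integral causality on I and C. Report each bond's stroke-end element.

b1 stroke at Sf1  (Sf1: flow source, stroke at near end)
b2 stroke at Sf2  (Sf2 (Sf) sets flow on bond)
b0 stroke at J1  (J1: last free bond brings effort in)
b3 stroke at J2  (only one effort-in slot at J2)

#0 stroke at J1
#1 stroke at Sf1
#2 stroke at Sf2
#3 stroke at J2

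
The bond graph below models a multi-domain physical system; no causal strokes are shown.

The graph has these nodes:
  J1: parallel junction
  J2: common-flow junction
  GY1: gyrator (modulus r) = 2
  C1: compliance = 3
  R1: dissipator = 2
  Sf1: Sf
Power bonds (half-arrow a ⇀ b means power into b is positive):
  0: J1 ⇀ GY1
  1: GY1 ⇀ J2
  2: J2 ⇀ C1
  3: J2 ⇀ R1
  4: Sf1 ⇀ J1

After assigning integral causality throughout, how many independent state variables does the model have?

β4 →Sf1  (Sf1 (Sf) sets flow on bond)
β0 →J1  (J1 needs exactly one e-in)
β1 →J2  (through GY1, causality inverts; strokes same side of GY1)
β2 →J2  (C1 outputs effort q/C1)
β3 →R1  (J2 needs exactly one f-in)

1  (C1 all integral)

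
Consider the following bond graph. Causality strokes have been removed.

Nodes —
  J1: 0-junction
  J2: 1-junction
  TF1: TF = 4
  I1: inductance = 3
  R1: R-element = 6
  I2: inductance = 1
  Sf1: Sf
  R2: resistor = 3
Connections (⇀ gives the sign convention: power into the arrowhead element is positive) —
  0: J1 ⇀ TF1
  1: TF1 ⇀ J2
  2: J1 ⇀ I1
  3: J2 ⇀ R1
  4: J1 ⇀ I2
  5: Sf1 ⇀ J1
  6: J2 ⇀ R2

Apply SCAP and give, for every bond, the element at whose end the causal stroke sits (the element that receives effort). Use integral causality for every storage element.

#0 stroke at J1
#1 stroke at TF1
#2 stroke at I1
#3 stroke at J2
#4 stroke at I2
#5 stroke at Sf1
#6 stroke at J2

#5 stroke at Sf1  (Sf1 (Sf) sets flow on bond)
#2 stroke at I1  (I1: I, integral causality)
#4 stroke at I2  (I2: I, integral causality)
#0 stroke at J1  (closing 0-jn rule on J1)
#1 stroke at TF1  (TF TF1: opposite of bond 0)
#3 stroke at J2  (1-jn J2 has f-setter on 1)
#6 stroke at J2  (J2: bond 1 brought flow, rest push out)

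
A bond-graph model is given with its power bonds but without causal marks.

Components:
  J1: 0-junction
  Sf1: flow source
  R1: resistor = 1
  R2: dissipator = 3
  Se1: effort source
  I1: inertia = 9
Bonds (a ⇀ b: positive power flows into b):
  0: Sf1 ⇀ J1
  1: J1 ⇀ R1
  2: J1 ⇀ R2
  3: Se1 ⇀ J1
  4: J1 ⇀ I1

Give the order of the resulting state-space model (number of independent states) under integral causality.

1  (I1 all integral)

bond 0 |Sf1  (Sf1 (Sf) sets flow on bond)
bond 3 |J1  (Se1 fixes effort; stroke away)
bond 1 |R1  (J1 effort already set via bond 3)
bond 2 |R2  (J1: bond 3 brought effort, rest push out)
bond 4 |I1  (0-jn J1 has e-setter on 3)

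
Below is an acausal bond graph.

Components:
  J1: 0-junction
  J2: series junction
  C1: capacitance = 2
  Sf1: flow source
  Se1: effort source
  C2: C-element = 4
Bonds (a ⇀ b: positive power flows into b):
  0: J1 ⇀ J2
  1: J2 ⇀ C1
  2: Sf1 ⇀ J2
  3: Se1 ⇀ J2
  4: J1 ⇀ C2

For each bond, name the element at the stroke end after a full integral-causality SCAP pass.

b0 stroke→J2
b1 stroke→J2
b2 stroke→Sf1
b3 stroke→J2
b4 stroke→J1

b2 →Sf1  (Sf1 (Sf) sets flow on bond)
b3 →J2  (source Se1 imposes e)
b0 →J2  (1-jn J2 has f-setter on 2)
b1 →J2  (J2: bond 2 brought flow, rest push out)
b4 →J1  (closing 0-jn rule on J1)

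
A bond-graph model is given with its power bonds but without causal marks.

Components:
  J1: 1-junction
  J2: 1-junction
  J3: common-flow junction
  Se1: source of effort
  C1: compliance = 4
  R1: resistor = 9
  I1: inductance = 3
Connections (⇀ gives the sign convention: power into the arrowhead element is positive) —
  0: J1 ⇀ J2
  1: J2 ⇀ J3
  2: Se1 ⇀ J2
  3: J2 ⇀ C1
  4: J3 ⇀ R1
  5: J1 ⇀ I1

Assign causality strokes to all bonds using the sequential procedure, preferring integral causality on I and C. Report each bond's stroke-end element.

#0 stroke→J1
#1 stroke→J2
#2 stroke→J2
#3 stroke→J2
#4 stroke→J3
#5 stroke→I1

bond 2 |J2  (Se1: effort source, stroke at far end)
bond 3 |J2  (prefer integral on C1)
bond 5 |I1  (I1 outputs flow p/I1)
bond 0 |J1  (J1: bond 5 brought flow, rest push out)
bond 1 |J2  (J2 flow already set via bond 0)
bond 4 |J3  (J3 flow already set via bond 1)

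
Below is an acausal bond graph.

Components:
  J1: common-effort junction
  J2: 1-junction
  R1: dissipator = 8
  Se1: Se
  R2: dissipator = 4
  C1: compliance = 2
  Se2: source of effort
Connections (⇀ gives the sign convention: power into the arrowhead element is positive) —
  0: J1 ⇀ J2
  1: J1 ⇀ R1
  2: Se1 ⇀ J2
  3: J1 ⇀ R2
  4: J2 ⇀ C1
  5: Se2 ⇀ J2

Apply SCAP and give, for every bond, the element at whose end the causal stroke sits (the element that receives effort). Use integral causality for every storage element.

bond 0 stroke→J1
bond 1 stroke→R1
bond 2 stroke→J2
bond 3 stroke→R2
bond 4 stroke→J2
bond 5 stroke→J2

b2 →J2  (Se1 fixes effort; stroke away)
b5 →J2  (Se2 (Se) sets effort on bond)
b4 →J2  (C1: C, integral causality)
b0 →J1  (closing 1-jn rule on J2)
b1 →R1  (J1 effort already set via bond 0)
b3 →R2  (common-e at J1 fixed by 0)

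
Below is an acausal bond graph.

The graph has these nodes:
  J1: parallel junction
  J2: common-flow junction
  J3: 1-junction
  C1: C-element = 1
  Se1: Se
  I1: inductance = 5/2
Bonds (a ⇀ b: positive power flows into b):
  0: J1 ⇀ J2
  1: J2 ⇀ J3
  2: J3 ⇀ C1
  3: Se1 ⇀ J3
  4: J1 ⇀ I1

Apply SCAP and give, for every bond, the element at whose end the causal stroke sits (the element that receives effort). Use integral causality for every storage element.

b0 |J1
b1 |J2
b2 |J3
b3 |J3
b4 |I1

#3 |J3  (Se1 fixes effort; stroke away)
#2 |J3  (C1: C, integral causality)
#1 |J2  (closing 1-jn rule on J3)
#0 |J1  (J2 needs exactly one f-in)
#4 |I1  (common-e at J1 fixed by 0)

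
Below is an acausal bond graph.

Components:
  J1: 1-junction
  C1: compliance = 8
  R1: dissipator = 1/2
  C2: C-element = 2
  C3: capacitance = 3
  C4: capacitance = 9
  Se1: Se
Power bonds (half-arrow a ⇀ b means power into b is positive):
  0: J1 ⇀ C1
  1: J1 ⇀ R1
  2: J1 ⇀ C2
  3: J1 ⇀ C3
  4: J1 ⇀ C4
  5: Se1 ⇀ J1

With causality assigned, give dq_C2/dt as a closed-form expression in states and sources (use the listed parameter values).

b5 stroke→J1  (Se1 (Se) sets effort on bond)
b0 stroke→J1  (prefer integral on C1)
b2 stroke→J1  (C2: C, integral causality)
b3 stroke→J1  (C3: C, integral causality)
b4 stroke→J1  (C4 integral (e out))
b1 stroke→R1  (J1 needs exactly one f-in)

dq_C2/dt = 2*E_Se1 - q_C1/4 - q_C2 - 2*q_C3/3 - 2*q_C4/9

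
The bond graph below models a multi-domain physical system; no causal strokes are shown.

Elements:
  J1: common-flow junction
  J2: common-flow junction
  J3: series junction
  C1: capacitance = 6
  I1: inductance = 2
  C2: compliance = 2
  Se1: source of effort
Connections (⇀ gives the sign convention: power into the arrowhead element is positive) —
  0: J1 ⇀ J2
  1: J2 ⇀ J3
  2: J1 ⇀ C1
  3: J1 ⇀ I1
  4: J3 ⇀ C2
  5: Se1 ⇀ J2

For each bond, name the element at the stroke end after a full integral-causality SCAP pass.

β5 →J2  (Se1 (Se) sets effort on bond)
β2 →J1  (prefer integral on C1)
β3 →I1  (I1 outputs flow p/I1)
β0 →J1  (1-jn J1 has f-setter on 3)
β1 →J2  (common-f at J2 fixed by 0)
β4 →J3  (J3: bond 1 brought flow, rest push out)

β0 stroke at J1
β1 stroke at J2
β2 stroke at J1
β3 stroke at I1
β4 stroke at J3
β5 stroke at J2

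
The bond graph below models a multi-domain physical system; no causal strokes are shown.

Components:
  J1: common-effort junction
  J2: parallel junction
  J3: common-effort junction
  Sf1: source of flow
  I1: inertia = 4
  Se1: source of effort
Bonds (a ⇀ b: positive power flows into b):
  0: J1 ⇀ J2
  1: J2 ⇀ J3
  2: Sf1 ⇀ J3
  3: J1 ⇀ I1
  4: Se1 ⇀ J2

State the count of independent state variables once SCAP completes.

b2 |Sf1  (Sf1 fixes flow; stroke at Sf1)
b4 |J2  (Se1 fixes effort; stroke away)
b0 |J1  (0-jn J2 has e-setter on 4)
b1 |J3  (0-jn J2 has e-setter on 4)
b3 |I1  (common-e at J1 fixed by 0)

1  (I1 all integral)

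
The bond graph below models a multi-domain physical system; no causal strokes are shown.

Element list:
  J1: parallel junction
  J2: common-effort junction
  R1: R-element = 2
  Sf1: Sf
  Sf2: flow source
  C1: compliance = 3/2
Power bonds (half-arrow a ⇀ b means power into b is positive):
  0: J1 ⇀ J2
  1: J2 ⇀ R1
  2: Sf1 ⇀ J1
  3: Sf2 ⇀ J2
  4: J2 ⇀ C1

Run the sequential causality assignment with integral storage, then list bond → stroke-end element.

#0 stroke→J1
#1 stroke→R1
#2 stroke→Sf1
#3 stroke→Sf2
#4 stroke→J2

β2 stroke at Sf1  (source Sf1 imposes f)
β3 stroke at Sf2  (source Sf2 imposes f)
β0 stroke at J1  (only one effort-in slot at J1)
β4 stroke at J2  (C1 integral (e out))
β1 stroke at R1  (J2 effort already set via bond 4)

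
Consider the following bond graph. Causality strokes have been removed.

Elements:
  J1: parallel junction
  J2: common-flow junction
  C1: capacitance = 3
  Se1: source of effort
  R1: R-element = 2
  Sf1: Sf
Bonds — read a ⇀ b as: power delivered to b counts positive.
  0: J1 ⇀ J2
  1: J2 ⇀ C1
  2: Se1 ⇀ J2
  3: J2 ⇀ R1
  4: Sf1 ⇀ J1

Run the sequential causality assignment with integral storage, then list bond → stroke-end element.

b2 stroke at J2  (Se1: effort source, stroke at far end)
b4 stroke at Sf1  (Sf1 (Sf) sets flow on bond)
b0 stroke at J1  (J1: last free bond brings effort in)
b1 stroke at J2  (1-jn J2 has f-setter on 0)
b3 stroke at J2  (J2 flow already set via bond 0)

β0 |J1
β1 |J2
β2 |J2
β3 |J2
β4 |Sf1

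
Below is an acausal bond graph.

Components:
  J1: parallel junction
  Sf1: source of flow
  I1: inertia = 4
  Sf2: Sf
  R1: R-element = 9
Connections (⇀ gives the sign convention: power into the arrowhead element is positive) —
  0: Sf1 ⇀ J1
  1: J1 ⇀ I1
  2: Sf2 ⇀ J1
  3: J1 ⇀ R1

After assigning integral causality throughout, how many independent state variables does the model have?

1  (I1 all integral)

#0 |Sf1  (Sf1 (Sf) sets flow on bond)
#2 |Sf2  (Sf2: flow source, stroke at near end)
#1 |I1  (prefer integral on I1)
#3 |J1  (J1 needs exactly one e-in)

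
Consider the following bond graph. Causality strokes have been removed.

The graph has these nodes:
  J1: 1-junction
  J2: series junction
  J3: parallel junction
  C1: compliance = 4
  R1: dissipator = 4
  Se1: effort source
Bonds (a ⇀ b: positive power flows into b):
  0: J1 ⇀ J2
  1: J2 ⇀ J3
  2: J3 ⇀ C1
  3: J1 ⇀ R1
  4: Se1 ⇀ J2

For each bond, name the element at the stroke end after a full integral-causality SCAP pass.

β0 stroke→J1
β1 stroke→J2
β2 stroke→J3
β3 stroke→R1
β4 stroke→J2

b4 stroke→J2  (source Se1 imposes e)
b2 stroke→J3  (C1 outputs effort q/C1)
b1 stroke→J2  (J3: bond 2 brought effort, rest push out)
b0 stroke→J1  (J2 needs exactly one f-in)
b3 stroke→R1  (J1: last free bond brings flow in)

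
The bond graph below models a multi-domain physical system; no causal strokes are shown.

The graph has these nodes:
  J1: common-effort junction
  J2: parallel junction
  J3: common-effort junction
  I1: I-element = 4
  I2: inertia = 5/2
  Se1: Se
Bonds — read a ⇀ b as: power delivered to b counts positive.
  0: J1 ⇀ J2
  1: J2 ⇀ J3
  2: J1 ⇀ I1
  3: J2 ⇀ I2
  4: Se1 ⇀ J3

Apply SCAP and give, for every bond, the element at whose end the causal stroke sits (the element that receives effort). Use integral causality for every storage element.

β0 stroke at J1
β1 stroke at J2
β2 stroke at I1
β3 stroke at I2
β4 stroke at J3

#4 stroke→J3  (source Se1 imposes e)
#1 stroke→J2  (common-e at J3 fixed by 4)
#0 stroke→J1  (J2: bond 1 brought effort, rest push out)
#3 stroke→I2  (J2: bond 1 brought effort, rest push out)
#2 stroke→I1  (J1 effort already set via bond 0)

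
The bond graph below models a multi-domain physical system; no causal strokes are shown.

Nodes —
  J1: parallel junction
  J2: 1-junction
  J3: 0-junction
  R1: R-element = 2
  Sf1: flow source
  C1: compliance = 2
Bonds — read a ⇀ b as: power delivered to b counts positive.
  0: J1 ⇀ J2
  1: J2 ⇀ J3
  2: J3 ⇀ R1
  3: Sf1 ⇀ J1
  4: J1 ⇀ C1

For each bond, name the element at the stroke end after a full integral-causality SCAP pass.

#3 stroke→Sf1  (Sf1 (Sf) sets flow on bond)
#4 stroke→J1  (C1: C, integral causality)
#0 stroke→J2  (J1 effort already set via bond 4)
#1 stroke→J3  (only one flow-in slot at J2)
#2 stroke→R1  (J3 effort already set via bond 1)

bond 0 stroke→J2
bond 1 stroke→J3
bond 2 stroke→R1
bond 3 stroke→Sf1
bond 4 stroke→J1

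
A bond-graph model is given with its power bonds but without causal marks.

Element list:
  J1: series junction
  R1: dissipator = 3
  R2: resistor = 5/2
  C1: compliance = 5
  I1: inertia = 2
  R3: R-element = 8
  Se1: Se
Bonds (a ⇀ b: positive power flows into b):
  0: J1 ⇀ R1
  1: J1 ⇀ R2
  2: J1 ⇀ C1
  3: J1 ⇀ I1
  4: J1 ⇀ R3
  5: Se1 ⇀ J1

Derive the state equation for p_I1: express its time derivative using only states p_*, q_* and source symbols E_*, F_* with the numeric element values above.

dp_I1/dt = E_Se1 - 27*p_I1/4 - q_C1/5

b5 stroke→J1  (Se1 fixes effort; stroke away)
b2 stroke→J1  (C1 outputs effort q/C1)
b3 stroke→I1  (I1 integral (f out))
b0 stroke→J1  (J1 flow already set via bond 3)
b1 stroke→J1  (J1: bond 3 brought flow, rest push out)
b4 stroke→J1  (common-f at J1 fixed by 3)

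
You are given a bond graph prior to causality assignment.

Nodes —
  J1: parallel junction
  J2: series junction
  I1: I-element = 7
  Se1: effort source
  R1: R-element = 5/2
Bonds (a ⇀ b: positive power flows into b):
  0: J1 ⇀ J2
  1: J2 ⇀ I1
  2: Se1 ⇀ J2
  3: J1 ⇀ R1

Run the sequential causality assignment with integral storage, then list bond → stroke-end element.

#0 →J2
#1 →I1
#2 →J2
#3 →J1

β2 stroke→J2  (source Se1 imposes e)
β1 stroke→I1  (I1: I, integral causality)
β0 stroke→J2  (common-f at J2 fixed by 1)
β3 stroke→J1  (J1 needs exactly one e-in)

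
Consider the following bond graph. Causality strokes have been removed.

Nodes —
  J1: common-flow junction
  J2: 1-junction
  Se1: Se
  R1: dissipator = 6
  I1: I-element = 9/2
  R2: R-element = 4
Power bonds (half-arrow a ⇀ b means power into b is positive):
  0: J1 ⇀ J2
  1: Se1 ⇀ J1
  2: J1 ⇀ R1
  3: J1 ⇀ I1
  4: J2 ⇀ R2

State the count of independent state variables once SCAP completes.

1  (I1 all integral)

bond 1 |J1  (Se1: effort source, stroke at far end)
bond 3 |I1  (I1 outputs flow p/I1)
bond 0 |J1  (J1: bond 3 brought flow, rest push out)
bond 2 |J1  (J1: bond 3 brought flow, rest push out)
bond 4 |J2  (common-f at J2 fixed by 0)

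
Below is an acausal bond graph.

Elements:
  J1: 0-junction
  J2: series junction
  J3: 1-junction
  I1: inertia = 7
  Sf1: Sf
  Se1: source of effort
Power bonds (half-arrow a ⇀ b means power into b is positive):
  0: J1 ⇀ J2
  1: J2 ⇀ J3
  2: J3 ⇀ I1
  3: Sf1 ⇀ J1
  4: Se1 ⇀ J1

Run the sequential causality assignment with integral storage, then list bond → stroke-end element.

bond 3 |Sf1  (Sf1: flow source, stroke at near end)
bond 4 |J1  (source Se1 imposes e)
bond 0 |J2  (0-jn J1 has e-setter on 4)
bond 1 |J3  (J2 needs exactly one f-in)
bond 2 |I1  (J3 needs exactly one f-in)

β0 stroke at J2
β1 stroke at J3
β2 stroke at I1
β3 stroke at Sf1
β4 stroke at J1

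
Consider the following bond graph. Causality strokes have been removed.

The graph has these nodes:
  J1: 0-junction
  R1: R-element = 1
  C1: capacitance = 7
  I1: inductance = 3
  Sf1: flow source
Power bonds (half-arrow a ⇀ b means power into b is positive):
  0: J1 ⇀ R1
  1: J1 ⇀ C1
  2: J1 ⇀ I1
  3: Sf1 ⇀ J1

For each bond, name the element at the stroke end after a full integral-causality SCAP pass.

b0 stroke at R1
b1 stroke at J1
b2 stroke at I1
b3 stroke at Sf1

β3 stroke→Sf1  (source Sf1 imposes f)
β1 stroke→J1  (C1 outputs effort q/C1)
β0 stroke→R1  (J1: bond 1 brought effort, rest push out)
β2 stroke→I1  (0-jn J1 has e-setter on 1)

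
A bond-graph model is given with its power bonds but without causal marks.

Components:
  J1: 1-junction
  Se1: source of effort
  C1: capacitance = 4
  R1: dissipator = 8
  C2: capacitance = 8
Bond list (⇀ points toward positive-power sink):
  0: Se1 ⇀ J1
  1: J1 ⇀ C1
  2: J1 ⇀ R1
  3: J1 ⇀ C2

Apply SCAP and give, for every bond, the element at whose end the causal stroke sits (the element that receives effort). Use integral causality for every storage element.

bond 0 |J1
bond 1 |J1
bond 2 |R1
bond 3 |J1

b0 →J1  (Se1 (Se) sets effort on bond)
b1 →J1  (C1 integral (e out))
b3 →J1  (C2: C, integral causality)
b2 →R1  (only one flow-in slot at J1)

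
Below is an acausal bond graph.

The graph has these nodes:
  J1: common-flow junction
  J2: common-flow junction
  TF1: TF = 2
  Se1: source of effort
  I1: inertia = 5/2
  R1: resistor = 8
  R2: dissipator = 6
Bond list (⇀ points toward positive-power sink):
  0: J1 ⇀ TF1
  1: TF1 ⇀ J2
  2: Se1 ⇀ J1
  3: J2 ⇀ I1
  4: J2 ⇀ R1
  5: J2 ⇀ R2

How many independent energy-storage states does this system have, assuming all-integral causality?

1  (I1 all integral)

β2 stroke at J1  (Se1: effort source, stroke at far end)
β0 stroke at TF1  (J1: last free bond brings flow in)
β1 stroke at J2  (TF1: transformer flips bond 0)
β3 stroke at I1  (I1 integral (f out))
β4 stroke at J2  (common-f at J2 fixed by 3)
β5 stroke at J2  (J2: bond 3 brought flow, rest push out)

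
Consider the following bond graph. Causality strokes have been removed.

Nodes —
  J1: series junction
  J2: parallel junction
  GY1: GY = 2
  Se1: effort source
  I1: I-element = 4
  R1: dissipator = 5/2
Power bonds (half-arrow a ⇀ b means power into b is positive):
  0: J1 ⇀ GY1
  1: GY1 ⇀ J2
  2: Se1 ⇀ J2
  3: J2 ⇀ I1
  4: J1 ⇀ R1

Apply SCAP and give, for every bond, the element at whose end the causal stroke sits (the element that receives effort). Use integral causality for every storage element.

β2 stroke at J2  (Se1 (Se) sets effort on bond)
β1 stroke at GY1  (J2 effort already set via bond 2)
β3 stroke at I1  (0-jn J2 has e-setter on 2)
β0 stroke at GY1  (GY1 both-in/both-out from 1)
β4 stroke at J1  (common-f at J1 fixed by 0)

b0 stroke→GY1
b1 stroke→GY1
b2 stroke→J2
b3 stroke→I1
b4 stroke→J1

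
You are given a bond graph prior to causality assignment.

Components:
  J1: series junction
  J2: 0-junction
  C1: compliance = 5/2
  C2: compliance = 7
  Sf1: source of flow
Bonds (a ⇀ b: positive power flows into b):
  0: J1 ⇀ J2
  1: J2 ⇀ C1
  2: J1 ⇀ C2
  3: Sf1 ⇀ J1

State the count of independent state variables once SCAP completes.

2  (C1, C2 all integral)

bond 3 stroke→Sf1  (Sf1 (Sf) sets flow on bond)
bond 0 stroke→J1  (1-jn J1 has f-setter on 3)
bond 2 stroke→J1  (J1 flow already set via bond 3)
bond 1 stroke→J2  (J2 needs exactly one e-in)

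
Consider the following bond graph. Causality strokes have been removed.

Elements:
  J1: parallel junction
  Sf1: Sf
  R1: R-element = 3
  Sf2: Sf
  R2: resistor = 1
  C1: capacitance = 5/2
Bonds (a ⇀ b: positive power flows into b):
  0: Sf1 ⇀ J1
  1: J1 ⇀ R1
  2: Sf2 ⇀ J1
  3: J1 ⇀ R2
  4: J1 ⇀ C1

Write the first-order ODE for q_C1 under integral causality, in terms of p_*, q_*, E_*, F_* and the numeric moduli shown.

dq_C1/dt = F_Sf1 + F_Sf2 - 8*q_C1/15

#0 stroke→Sf1  (Sf1 (Sf) sets flow on bond)
#2 stroke→Sf2  (Sf2 (Sf) sets flow on bond)
#4 stroke→J1  (C1 outputs effort q/C1)
#1 stroke→R1  (J1 effort already set via bond 4)
#3 stroke→R2  (J1 effort already set via bond 4)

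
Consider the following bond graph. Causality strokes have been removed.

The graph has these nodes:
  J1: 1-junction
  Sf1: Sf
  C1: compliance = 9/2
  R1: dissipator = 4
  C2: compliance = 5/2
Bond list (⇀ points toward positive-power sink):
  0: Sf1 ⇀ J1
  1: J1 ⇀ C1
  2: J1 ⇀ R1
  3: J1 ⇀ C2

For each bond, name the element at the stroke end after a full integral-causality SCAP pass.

bond 0 |Sf1
bond 1 |J1
bond 2 |J1
bond 3 |J1

#0 stroke→Sf1  (Sf1 fixes flow; stroke at Sf1)
#1 stroke→J1  (J1: bond 0 brought flow, rest push out)
#2 stroke→J1  (J1 flow already set via bond 0)
#3 stroke→J1  (J1 flow already set via bond 0)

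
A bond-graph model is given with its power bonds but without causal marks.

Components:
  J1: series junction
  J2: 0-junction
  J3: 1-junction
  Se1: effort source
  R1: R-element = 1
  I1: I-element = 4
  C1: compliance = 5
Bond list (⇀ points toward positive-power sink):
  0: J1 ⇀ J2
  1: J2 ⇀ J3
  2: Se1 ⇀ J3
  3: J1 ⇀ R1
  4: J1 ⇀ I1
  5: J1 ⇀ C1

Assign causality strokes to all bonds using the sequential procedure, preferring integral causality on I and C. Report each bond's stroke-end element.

b0 stroke at J1
b1 stroke at J2
b2 stroke at J3
b3 stroke at J1
b4 stroke at I1
b5 stroke at J1

#2 |J3  (Se1 fixes effort; stroke away)
#1 |J2  (J3: last free bond brings flow in)
#0 |J1  (0-jn J2 has e-setter on 1)
#4 |I1  (I1 outputs flow p/I1)
#3 |J1  (J1 flow already set via bond 4)
#5 |J1  (J1: bond 4 brought flow, rest push out)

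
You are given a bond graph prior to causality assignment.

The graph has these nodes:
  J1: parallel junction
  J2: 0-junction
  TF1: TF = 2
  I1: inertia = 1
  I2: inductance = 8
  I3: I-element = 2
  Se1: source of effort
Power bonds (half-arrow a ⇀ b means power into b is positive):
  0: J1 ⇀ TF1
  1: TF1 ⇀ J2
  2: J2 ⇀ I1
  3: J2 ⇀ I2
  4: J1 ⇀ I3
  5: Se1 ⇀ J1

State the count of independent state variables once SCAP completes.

3  (I1, I2, I3 all integral)

β5 stroke at J1  (Se1 (Se) sets effort on bond)
β0 stroke at TF1  (J1: bond 5 brought effort, rest push out)
β4 stroke at I3  (J1 effort already set via bond 5)
β1 stroke at J2  (TF1: transformer flips bond 0)
β2 stroke at I1  (J2: bond 1 brought effort, rest push out)
β3 stroke at I2  (0-jn J2 has e-setter on 1)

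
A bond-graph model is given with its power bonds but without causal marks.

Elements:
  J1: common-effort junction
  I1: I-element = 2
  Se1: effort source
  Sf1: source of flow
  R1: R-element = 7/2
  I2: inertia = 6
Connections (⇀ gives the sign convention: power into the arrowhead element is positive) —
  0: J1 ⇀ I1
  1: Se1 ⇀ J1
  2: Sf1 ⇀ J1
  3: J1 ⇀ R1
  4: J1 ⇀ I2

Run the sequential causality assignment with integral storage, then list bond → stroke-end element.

β0 |I1
β1 |J1
β2 |Sf1
β3 |R1
β4 |I2

β1 |J1  (Se1 fixes effort; stroke away)
β2 |Sf1  (source Sf1 imposes f)
β0 |I1  (J1: bond 1 brought effort, rest push out)
β3 |R1  (0-jn J1 has e-setter on 1)
β4 |I2  (J1 effort already set via bond 1)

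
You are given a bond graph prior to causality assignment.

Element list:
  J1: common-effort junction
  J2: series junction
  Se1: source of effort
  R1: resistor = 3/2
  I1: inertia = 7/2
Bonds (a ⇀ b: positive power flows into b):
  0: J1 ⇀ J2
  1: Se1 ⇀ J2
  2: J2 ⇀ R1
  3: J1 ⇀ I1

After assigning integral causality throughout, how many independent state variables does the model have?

b1 stroke→J2  (Se1 fixes effort; stroke away)
b3 stroke→I1  (prefer integral on I1)
b0 stroke→J1  (J1 needs exactly one e-in)
b2 stroke→J2  (J2: bond 0 brought flow, rest push out)

1  (I1 all integral)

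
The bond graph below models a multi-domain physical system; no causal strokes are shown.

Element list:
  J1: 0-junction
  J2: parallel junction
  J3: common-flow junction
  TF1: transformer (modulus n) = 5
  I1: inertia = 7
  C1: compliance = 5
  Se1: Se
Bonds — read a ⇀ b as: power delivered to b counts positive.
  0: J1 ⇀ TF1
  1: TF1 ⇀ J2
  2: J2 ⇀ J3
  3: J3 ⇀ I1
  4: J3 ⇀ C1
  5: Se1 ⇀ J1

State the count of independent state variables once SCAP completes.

2  (C1, I1 all integral)

b5 stroke at J1  (Se1: effort source, stroke at far end)
b0 stroke at TF1  (J1: bond 5 brought effort, rest push out)
b1 stroke at J2  (through TF1, causality passes straight; one stroke at TF1)
b2 stroke at J3  (common-e at J2 fixed by 1)
b3 stroke at I1  (I1 integral (f out))
b4 stroke at J3  (J3 flow already set via bond 3)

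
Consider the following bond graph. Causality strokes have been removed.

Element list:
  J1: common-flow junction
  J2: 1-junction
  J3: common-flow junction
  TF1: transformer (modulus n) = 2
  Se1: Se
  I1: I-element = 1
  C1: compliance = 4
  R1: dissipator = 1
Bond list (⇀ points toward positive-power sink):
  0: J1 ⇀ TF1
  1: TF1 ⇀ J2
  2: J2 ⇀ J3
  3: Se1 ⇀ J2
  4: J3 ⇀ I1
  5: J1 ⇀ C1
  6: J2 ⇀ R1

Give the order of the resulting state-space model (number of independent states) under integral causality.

2  (C1, I1 all integral)

#3 stroke→J2  (Se1: effort source, stroke at far end)
#4 stroke→I1  (I1 integral (f out))
#2 stroke→J3  (1-jn J3 has f-setter on 4)
#1 stroke→J2  (common-f at J2 fixed by 2)
#6 stroke→J2  (J2 flow already set via bond 2)
#0 stroke→TF1  (TF TF1: opposite of bond 1)
#5 stroke→J1  (common-f at J1 fixed by 0)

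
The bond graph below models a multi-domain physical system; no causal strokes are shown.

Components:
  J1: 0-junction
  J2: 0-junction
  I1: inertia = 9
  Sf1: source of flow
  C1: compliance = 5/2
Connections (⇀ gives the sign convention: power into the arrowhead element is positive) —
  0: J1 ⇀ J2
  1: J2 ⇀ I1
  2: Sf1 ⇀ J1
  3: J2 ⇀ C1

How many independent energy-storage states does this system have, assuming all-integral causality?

#2 →Sf1  (Sf1 (Sf) sets flow on bond)
#0 →J1  (closing 0-jn rule on J1)
#1 →I1  (prefer integral on I1)
#3 →J2  (J2: last free bond brings effort in)

2  (C1, I1 all integral)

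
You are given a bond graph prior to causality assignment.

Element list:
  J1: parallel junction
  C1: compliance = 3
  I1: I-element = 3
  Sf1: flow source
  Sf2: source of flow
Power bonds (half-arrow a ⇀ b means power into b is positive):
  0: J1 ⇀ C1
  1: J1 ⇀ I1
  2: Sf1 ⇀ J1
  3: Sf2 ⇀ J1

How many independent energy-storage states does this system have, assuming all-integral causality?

2  (C1, I1 all integral)

#2 stroke→Sf1  (source Sf1 imposes f)
#3 stroke→Sf2  (Sf2: flow source, stroke at near end)
#0 stroke→J1  (prefer integral on C1)
#1 stroke→I1  (J1 effort already set via bond 0)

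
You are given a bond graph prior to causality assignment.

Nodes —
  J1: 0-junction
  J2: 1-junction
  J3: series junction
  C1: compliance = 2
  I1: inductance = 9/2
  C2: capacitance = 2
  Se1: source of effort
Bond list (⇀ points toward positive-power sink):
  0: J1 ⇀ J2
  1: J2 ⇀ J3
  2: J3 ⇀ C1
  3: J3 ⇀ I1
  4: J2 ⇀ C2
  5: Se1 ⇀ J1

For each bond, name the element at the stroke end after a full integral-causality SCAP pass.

β0 stroke at J2
β1 stroke at J3
β2 stroke at J3
β3 stroke at I1
β4 stroke at J2
β5 stroke at J1

β5 →J1  (Se1 (Se) sets effort on bond)
β0 →J2  (J1 effort already set via bond 5)
β2 →J3  (C1: C, integral causality)
β3 →I1  (I1 integral (f out))
β1 →J3  (J3: bond 3 brought flow, rest push out)
β4 →J2  (1-jn J2 has f-setter on 1)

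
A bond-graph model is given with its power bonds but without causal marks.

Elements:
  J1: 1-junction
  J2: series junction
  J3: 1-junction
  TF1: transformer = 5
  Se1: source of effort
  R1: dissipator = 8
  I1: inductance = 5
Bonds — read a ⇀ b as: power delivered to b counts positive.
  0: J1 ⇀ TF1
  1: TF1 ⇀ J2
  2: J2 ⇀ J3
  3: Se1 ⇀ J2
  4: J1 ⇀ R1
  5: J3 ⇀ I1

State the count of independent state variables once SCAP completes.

1  (I1 all integral)

b3 |J2  (Se1 (Se) sets effort on bond)
b5 |I1  (I1 integral (f out))
b2 |J3  (common-f at J3 fixed by 5)
b1 |J2  (J2: bond 2 brought flow, rest push out)
b0 |TF1  (TF1: transformer flips bond 1)
b4 |J1  (J1: bond 0 brought flow, rest push out)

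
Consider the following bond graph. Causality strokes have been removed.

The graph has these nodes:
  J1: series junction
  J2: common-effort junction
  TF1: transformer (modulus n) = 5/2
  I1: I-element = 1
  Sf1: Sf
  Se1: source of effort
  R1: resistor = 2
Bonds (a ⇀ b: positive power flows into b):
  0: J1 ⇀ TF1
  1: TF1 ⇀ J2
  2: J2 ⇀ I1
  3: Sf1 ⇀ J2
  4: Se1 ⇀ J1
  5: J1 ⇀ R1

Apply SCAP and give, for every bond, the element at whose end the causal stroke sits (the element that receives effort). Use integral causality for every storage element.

b0 stroke at TF1
b1 stroke at J2
b2 stroke at I1
b3 stroke at Sf1
b4 stroke at J1
b5 stroke at J1

#3 stroke at Sf1  (Sf1 (Sf) sets flow on bond)
#4 stroke at J1  (Se1 (Se) sets effort on bond)
#2 stroke at I1  (prefer integral on I1)
#1 stroke at J2  (only one effort-in slot at J2)
#0 stroke at TF1  (TF1: transformer flips bond 1)
#5 stroke at J1  (common-f at J1 fixed by 0)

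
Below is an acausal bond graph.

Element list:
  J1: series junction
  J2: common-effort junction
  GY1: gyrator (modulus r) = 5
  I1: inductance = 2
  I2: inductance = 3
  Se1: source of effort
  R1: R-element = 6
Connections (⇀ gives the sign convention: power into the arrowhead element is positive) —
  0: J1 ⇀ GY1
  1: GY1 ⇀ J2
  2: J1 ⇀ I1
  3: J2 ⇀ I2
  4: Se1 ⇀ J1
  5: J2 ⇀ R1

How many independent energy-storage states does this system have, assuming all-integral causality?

2  (I1, I2 all integral)

bond 4 |J1  (source Se1 imposes e)
bond 2 |I1  (prefer integral on I1)
bond 0 |J1  (common-f at J1 fixed by 2)
bond 1 |J2  (GY1: gyrator matches bond 0)
bond 3 |I2  (J2 effort already set via bond 1)
bond 5 |R1  (J2 effort already set via bond 1)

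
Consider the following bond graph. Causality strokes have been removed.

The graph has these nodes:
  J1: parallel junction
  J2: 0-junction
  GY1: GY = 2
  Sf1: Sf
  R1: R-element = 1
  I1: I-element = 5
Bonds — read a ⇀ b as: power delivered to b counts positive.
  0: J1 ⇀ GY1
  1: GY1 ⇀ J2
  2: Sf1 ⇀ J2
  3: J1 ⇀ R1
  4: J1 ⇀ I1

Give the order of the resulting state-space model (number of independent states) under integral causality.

1  (I1 all integral)

b2 stroke at Sf1  (Sf1 fixes flow; stroke at Sf1)
b1 stroke at J2  (J2 needs exactly one e-in)
b0 stroke at J1  (GY GY1: same side as bond 1)
b3 stroke at R1  (0-jn J1 has e-setter on 0)
b4 stroke at I1  (0-jn J1 has e-setter on 0)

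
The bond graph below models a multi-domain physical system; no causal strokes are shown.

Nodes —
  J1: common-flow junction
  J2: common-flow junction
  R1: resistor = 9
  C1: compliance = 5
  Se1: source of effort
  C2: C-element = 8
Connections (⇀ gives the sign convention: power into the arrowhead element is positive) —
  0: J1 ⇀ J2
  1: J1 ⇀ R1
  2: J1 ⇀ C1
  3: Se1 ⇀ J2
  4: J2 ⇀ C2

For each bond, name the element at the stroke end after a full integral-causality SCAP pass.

b0 |J1
b1 |R1
b2 |J1
b3 |J2
b4 |J2

b3 stroke at J2  (Se1 (Se) sets effort on bond)
b2 stroke at J1  (C1: C, integral causality)
b4 stroke at J2  (prefer integral on C2)
b0 stroke at J1  (J2 needs exactly one f-in)
b1 stroke at R1  (J1: last free bond brings flow in)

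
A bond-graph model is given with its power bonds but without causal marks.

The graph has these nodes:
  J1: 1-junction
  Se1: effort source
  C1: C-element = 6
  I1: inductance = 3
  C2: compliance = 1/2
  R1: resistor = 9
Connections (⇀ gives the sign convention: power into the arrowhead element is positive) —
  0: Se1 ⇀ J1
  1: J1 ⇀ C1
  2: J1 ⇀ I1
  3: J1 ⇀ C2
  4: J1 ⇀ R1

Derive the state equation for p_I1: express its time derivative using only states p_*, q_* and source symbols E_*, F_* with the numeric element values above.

β0 stroke at J1  (Se1 fixes effort; stroke away)
β1 stroke at J1  (C1 integral (e out))
β2 stroke at I1  (I1 outputs flow p/I1)
β3 stroke at J1  (J1 flow already set via bond 2)
β4 stroke at J1  (J1: bond 2 brought flow, rest push out)

dp_I1/dt = E_Se1 - 3*p_I1 - q_C1/6 - 2*q_C2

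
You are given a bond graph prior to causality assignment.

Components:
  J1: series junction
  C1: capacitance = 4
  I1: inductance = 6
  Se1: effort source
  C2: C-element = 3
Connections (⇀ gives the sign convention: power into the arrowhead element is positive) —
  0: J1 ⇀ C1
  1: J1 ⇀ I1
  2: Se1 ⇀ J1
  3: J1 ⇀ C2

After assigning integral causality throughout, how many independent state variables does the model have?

b2 stroke at J1  (Se1 (Se) sets effort on bond)
b0 stroke at J1  (C1: C, integral causality)
b1 stroke at I1  (I1 outputs flow p/I1)
b3 stroke at J1  (J1: bond 1 brought flow, rest push out)

3  (C1, C2, I1 all integral)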